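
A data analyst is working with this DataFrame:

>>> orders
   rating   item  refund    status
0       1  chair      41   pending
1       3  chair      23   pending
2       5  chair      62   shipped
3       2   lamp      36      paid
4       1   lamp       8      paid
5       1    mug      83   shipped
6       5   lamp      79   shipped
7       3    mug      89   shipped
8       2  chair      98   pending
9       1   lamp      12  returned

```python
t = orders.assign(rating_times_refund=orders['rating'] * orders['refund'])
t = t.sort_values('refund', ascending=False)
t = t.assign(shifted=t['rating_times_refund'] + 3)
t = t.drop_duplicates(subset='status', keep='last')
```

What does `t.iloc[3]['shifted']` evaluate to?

11

add column rating_times_refund = orders['rating'] * orders['refund']:
   rating   item  refund    status  rating_times_refund
0       1  chair      41   pending                   41
1       3  chair      23   pending                   69
2       5  chair      62   shipped                  310
3       2   lamp      36      paid                   72
4       1   lamp       8      paid                    8
5       1    mug      83   shipped                   83
6       5   lamp      79   shipped                  395
7       3    mug      89   shipped                  267
8       2  chair      98   pending                  196
9       1   lamp      12  returned                   12
sort by refund descending:
   rating   item  refund    status  rating_times_refund
8       2  chair      98   pending                  196
7       3    mug      89   shipped                  267
5       1    mug      83   shipped                   83
6       5   lamp      79   shipped                  395
2       5  chair      62   shipped                  310
0       1  chair      41   pending                   41
3       2   lamp      36      paid                   72
1       3  chair      23   pending                   69
9       1   lamp      12  returned                   12
4       1   lamp       8      paid                    8
add column shifted = t['rating_times_refund'] + 3:
   rating   item  refund    status  rating_times_refund  shifted
8       2  chair      98   pending                  196      199
7       3    mug      89   shipped                  267      270
5       1    mug      83   shipped                   83       86
6       5   lamp      79   shipped                  395      398
2       5  chair      62   shipped                  310      313
0       1  chair      41   pending                   41       44
3       2   lamp      36      paid                   72       75
1       3  chair      23   pending                   69       72
9       1   lamp      12  returned                   12       15
4       1   lamp       8      paid                    8       11
drop duplicate status (keep=last):
   rating   item  refund    status  rating_times_refund  shifted
2       5  chair      62   shipped                  310      313
1       3  chair      23   pending                   69       72
9       1   lamp      12  returned                   12       15
4       1   lamp       8      paid                    8       11
Then the value at position 3, column 'shifted': 11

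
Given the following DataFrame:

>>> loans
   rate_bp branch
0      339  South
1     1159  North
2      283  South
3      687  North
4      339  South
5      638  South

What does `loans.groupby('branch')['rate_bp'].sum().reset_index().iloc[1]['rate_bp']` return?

1599

group by branch, sum of rate_bp:
branch
North    1846
South    1599
Name: rate_bp, dtype: int64
reset_index():
  branch  rate_bp
0  North     1846
1  South     1599
So iloc[1]['rate_bp'] = 1599.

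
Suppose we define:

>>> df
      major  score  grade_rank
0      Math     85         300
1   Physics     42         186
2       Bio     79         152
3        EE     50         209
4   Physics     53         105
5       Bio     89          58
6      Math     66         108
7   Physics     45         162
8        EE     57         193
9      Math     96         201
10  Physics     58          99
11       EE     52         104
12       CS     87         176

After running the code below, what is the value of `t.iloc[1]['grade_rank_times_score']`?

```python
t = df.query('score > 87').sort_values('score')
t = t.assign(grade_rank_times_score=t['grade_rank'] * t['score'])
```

19296

filter rows where score > 87:
  major  score  grade_rank
5   Bio     89          58
9  Math     96         201
sort by score:
  major  score  grade_rank
5   Bio     89          58
9  Math     96         201
add column grade_rank_times_score = t['grade_rank'] * t['score']:
  major  score  grade_rank  grade_rank_times_score
5   Bio     89          58                    5162
9  Math     96         201                   19296
So iloc[1]['grade_rank_times_score'] = 19296.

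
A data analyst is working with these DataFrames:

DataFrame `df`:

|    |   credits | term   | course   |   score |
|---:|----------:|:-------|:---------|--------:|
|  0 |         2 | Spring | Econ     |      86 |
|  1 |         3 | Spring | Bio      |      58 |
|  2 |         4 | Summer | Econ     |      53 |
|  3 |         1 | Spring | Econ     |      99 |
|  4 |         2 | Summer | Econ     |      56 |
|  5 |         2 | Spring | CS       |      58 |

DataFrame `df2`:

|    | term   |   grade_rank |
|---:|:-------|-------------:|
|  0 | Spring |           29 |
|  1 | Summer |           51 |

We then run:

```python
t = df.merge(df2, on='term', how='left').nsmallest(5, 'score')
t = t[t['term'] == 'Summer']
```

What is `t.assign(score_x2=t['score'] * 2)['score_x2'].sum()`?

218

merge on 'term' (how='left') → 6 rows:
   credits    term course  score  grade_rank
0        2  Spring   Econ     86          29
1        3  Spring    Bio     58          29
2        4  Summer   Econ     53          51
3        1  Spring   Econ     99          29
4        2  Summer   Econ     56          51
5        2  Spring     CS     58          29
take 5 rows with smallest score:
   credits    term course  score  grade_rank
2        4  Summer   Econ     53          51
4        2  Summer   Econ     56          51
1        3  Spring    Bio     58          29
5        2  Spring     CS     58          29
0        2  Spring   Econ     86          29
filter rows where term == 'Summer':
   credits    term course  score  grade_rank
2        4  Summer   Econ     53          51
4        2  Summer   Econ     56          51
add column score_x2 = t['score'] * 2:
   credits    term course  score  grade_rank  score_x2
2        4  Summer   Econ     53          51       106
4        2  Summer   Econ     56          51       112
Reading off the sum of column 'score_x2', we get 218.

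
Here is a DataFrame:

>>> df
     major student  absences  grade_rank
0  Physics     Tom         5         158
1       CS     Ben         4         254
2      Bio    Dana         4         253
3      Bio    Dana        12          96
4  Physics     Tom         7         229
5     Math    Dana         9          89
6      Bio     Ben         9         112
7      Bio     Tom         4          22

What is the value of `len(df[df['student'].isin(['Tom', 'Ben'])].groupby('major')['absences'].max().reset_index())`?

3

filter rows where student in ['Tom', 'Ben']:
     major student  absences  grade_rank
0  Physics     Tom         5         158
1       CS     Ben         4         254
4  Physics     Tom         7         229
6      Bio     Ben         9         112
7      Bio     Tom         4          22
group by major, max of absences:
major
Bio        9
CS         4
Physics    7
Name: absences, dtype: int64
reset_index():
     major  absences
0      Bio         9
1       CS         4
2  Physics         7
Taking the number of rows gives 3.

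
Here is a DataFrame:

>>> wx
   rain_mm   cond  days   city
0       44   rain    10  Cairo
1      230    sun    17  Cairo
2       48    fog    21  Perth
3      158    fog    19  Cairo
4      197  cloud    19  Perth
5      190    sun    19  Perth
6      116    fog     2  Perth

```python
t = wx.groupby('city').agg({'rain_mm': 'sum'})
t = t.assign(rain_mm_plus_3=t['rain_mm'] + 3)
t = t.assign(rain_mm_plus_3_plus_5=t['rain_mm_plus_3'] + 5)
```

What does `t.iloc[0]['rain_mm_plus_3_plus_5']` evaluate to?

440

group by city, sum of rain_mm:
       rain_mm
city          
Cairo      432
Perth      551
add column rain_mm_plus_3 = t['rain_mm'] + 3:
       rain_mm  rain_mm_plus_3
city                          
Cairo      432             435
Perth      551             554
add column rain_mm_plus_3_plus_5 = t['rain_mm_plus_3'] + 5:
       rain_mm  rain_mm_plus_3  rain_mm_plus_3_plus_5
city                                                 
Cairo      432             435                    440
Perth      551             554                    559
The value at position 0, column 'rain_mm_plus_3_plus_5' is 440.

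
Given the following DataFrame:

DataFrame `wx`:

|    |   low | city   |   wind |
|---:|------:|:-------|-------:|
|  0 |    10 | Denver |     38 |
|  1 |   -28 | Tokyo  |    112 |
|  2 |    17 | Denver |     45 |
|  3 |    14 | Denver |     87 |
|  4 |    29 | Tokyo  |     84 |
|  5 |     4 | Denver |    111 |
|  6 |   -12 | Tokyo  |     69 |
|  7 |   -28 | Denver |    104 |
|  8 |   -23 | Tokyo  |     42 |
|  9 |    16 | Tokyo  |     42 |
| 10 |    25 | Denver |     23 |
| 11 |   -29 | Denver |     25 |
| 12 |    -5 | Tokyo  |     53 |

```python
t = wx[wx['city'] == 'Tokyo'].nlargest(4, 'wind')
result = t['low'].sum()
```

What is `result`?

-16

filter rows where city == 'Tokyo':
    low   city  wind
1   -28  Tokyo   112
4    29  Tokyo    84
6   -12  Tokyo    69
8   -23  Tokyo    42
9    16  Tokyo    42
12   -5  Tokyo    53
take 4 rows with largest wind:
    low   city  wind
1   -28  Tokyo   112
4    29  Tokyo    84
6   -12  Tokyo    69
12   -5  Tokyo    53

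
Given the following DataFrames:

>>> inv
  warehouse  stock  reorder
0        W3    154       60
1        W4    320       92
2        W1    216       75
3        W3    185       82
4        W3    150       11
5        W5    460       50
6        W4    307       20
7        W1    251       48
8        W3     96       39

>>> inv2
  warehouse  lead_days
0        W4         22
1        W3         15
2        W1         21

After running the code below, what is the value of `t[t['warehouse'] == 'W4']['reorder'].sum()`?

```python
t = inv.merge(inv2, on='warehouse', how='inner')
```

112

merge on 'warehouse' (how='inner') → 8 rows:
  warehouse  stock  reorder  lead_days
0        W3    154       60         15
1        W4    320       92         22
2        W1    216       75         21
3        W3    185       82         15
4        W3    150       11         15
5        W4    307       20         22
6        W1    251       48         21
7        W3     96       39         15
filter rows where warehouse == 'W4':
  warehouse  stock  reorder  lead_days
1        W4    320       92         22
5        W4    307       20         22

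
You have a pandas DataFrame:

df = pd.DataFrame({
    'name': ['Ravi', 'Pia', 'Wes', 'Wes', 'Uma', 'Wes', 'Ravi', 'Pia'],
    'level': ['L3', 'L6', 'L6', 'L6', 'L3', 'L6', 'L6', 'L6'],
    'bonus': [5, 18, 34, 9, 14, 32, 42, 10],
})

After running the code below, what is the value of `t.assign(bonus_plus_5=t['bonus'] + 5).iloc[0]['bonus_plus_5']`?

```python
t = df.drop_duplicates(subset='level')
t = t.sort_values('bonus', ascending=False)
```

drop duplicate level (keep=first):
   name level  bonus
0  Ravi    L3      5
1   Pia    L6     18
sort by bonus descending:
   name level  bonus
1   Pia    L6     18
0  Ravi    L3      5
add column bonus_plus_5 = t['bonus'] + 5:
   name level  bonus  bonus_plus_5
1   Pia    L6     18            23
0  Ravi    L3      5            10
Then the value at position 0, column 'bonus_plus_5': 23

23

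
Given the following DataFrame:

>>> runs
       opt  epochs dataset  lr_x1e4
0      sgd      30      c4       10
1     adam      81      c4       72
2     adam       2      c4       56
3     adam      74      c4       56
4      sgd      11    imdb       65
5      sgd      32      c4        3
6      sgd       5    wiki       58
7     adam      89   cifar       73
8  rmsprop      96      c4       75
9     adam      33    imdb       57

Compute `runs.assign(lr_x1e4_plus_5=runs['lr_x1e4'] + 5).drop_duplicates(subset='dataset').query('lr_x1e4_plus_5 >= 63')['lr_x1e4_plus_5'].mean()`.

add column lr_x1e4_plus_5 = runs['lr_x1e4'] + 5:
       opt  epochs dataset  lr_x1e4  lr_x1e4_plus_5
0      sgd      30      c4       10              15
1     adam      81      c4       72              77
2     adam       2      c4       56              61
3     adam      74      c4       56              61
4      sgd      11    imdb       65              70
5      sgd      32      c4        3               8
6      sgd       5    wiki       58              63
7     adam      89   cifar       73              78
8  rmsprop      96      c4       75              80
9     adam      33    imdb       57              62
drop duplicate dataset (keep=first):
    opt  epochs dataset  lr_x1e4  lr_x1e4_plus_5
0   sgd      30      c4       10              15
4   sgd      11    imdb       65              70
6   sgd       5    wiki       58              63
7  adam      89   cifar       73              78
filter rows where lr_x1e4_plus_5 >= 63:
    opt  epochs dataset  lr_x1e4  lr_x1e4_plus_5
4   sgd      11    imdb       65              70
6   sgd       5    wiki       58              63
7  adam      89   cifar       73              78
mean of column 'lr_x1e4_plus_5' → 70.3333333333

70.3333333333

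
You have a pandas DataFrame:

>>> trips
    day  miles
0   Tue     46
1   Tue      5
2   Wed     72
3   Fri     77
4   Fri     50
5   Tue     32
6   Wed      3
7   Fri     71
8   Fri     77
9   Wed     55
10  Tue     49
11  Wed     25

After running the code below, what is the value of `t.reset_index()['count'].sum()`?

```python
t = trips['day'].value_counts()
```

value_counts of day:
day
Tue    4
Wed    4
Fri    4
Name: count, dtype: int64
reset_index():
   day  count
0  Tue      4
1  Wed      4
2  Fri      4
Then the sum of column 'count': 12

12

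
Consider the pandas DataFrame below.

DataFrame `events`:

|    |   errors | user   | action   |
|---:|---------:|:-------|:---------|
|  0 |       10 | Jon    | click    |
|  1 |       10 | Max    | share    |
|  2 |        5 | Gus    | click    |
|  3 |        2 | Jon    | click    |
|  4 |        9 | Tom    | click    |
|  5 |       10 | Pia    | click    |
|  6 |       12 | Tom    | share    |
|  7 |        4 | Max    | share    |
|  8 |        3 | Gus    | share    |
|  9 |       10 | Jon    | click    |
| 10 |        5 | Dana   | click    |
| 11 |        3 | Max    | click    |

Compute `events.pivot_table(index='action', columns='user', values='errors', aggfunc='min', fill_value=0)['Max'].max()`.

pivot: rows=action, cols=user, min(errors):
user    Dana  Gus  Jon  Max  Pia  Tom
action                               
click      5    5    2    3   10    9
share      0    3    0    4    0   12

4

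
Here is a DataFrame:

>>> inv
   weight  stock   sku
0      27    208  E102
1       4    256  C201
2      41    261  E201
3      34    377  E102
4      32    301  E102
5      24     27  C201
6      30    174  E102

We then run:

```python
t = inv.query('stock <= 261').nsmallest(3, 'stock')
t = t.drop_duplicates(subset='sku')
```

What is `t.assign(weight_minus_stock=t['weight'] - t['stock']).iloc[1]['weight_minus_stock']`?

filter rows where stock <= 261:
   weight  stock   sku
0      27    208  E102
1       4    256  C201
2      41    261  E201
5      24     27  C201
6      30    174  E102
take 3 rows with smallest stock:
   weight  stock   sku
5      24     27  C201
6      30    174  E102
0      27    208  E102
drop duplicate sku (keep=first):
   weight  stock   sku
5      24     27  C201
6      30    174  E102
add column weight_minus_stock = t['weight'] - t['stock']:
   weight  stock   sku  weight_minus_stock
5      24     27  C201                  -3
6      30    174  E102                -144
Reading off the value at position 1, column 'weight_minus_stock', we get -144.

-144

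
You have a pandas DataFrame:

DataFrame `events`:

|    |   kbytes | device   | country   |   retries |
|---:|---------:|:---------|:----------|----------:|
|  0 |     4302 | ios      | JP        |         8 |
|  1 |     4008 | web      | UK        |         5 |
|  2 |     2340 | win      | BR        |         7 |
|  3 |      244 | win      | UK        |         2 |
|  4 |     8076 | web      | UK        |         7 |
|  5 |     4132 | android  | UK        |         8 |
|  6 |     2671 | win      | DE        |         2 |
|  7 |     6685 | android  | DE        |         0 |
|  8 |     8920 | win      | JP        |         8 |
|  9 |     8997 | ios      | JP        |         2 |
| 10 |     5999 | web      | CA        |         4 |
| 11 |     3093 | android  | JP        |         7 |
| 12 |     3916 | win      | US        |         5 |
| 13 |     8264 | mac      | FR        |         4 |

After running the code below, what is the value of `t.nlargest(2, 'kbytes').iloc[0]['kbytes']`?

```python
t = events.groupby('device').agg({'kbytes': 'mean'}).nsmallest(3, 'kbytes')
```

6027.66666667

group by device, mean of kbytes:
              kbytes
device              
android  4636.666667
ios      6649.500000
mac      8264.000000
web      6027.666667
win      3618.200000
take 3 rows with smallest kbytes:
              kbytes
device              
win      3618.200000
android  4636.666667
web      6027.666667
take 2 rows with largest kbytes:
              kbytes
device              
web      6027.666667
android  4636.666667
Then the value at position 0, column 'kbytes': 6027.66666667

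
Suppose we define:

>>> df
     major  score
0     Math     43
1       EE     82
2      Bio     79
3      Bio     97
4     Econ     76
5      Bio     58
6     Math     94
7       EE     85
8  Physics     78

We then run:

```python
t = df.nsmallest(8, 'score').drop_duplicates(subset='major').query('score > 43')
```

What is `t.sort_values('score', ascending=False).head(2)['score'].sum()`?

take 8 rows with smallest score:
     major  score
0     Math     43
5      Bio     58
4     Econ     76
8  Physics     78
2      Bio     79
1       EE     82
7       EE     85
6     Math     94
drop duplicate major (keep=first):
     major  score
0     Math     43
5      Bio     58
4     Econ     76
8  Physics     78
1       EE     82
filter rows where score > 43:
     major  score
5      Bio     58
4     Econ     76
8  Physics     78
1       EE     82
sort by score descending:
     major  score
1       EE     82
8  Physics     78
4     Econ     76
5      Bio     58
take first 2 rows:
     major  score
1       EE     82
8  Physics     78
sum of column 'score' → 160

160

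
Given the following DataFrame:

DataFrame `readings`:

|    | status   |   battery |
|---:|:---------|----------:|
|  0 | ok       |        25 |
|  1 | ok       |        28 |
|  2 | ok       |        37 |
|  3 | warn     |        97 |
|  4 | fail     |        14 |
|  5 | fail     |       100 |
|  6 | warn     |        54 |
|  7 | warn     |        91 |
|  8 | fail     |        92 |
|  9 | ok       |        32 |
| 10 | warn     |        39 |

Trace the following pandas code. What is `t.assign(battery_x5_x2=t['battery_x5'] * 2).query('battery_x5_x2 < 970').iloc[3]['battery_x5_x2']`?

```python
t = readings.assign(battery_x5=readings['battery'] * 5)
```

140

add column battery_x5 = readings['battery'] * 5:
   status  battery  battery_x5
0      ok       25         125
1      ok       28         140
2      ok       37         185
3    warn       97         485
4    fail       14          70
5    fail      100         500
6    warn       54         270
7    warn       91         455
8    fail       92         460
9      ok       32         160
10   warn       39         195
add column battery_x5_x2 = t['battery_x5'] * 2:
   status  battery  battery_x5  battery_x5_x2
0      ok       25         125            250
1      ok       28         140            280
2      ok       37         185            370
3    warn       97         485            970
4    fail       14          70            140
5    fail      100         500           1000
6    warn       54         270            540
7    warn       91         455            910
8    fail       92         460            920
9      ok       32         160            320
10   warn       39         195            390
filter rows where battery_x5_x2 < 970:
   status  battery  battery_x5  battery_x5_x2
0      ok       25         125            250
1      ok       28         140            280
2      ok       37         185            370
4    fail       14          70            140
6    warn       54         270            540
7    warn       91         455            910
8    fail       92         460            920
9      ok       32         160            320
10   warn       39         195            390
Hence 140.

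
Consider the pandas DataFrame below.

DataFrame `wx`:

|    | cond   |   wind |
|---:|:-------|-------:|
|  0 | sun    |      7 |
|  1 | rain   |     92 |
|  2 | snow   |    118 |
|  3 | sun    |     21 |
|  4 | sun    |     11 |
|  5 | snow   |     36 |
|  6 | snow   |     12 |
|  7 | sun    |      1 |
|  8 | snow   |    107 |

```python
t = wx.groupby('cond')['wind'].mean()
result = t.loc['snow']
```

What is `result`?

group by cond, mean of wind:
cond
rain    92.00
snow    68.25
sun     10.00
Name: wind, dtype: float64
Finally, value at index 'snow' = 68.25.

68.25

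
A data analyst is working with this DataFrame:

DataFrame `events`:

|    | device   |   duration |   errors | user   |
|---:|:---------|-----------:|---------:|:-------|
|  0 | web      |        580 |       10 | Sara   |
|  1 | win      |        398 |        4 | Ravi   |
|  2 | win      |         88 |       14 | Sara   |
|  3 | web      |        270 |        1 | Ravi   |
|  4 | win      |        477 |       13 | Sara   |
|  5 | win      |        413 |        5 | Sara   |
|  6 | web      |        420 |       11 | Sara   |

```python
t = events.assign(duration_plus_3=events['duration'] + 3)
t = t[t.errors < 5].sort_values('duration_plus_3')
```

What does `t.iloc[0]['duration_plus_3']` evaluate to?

273

add column duration_plus_3 = events['duration'] + 3:
  device  duration  errors  user  duration_plus_3
0    web       580      10  Sara              583
1    win       398       4  Ravi              401
2    win        88      14  Sara               91
3    web       270       1  Ravi              273
4    win       477      13  Sara              480
5    win       413       5  Sara              416
6    web       420      11  Sara              423
filter rows where errors < 5:
  device  duration  errors  user  duration_plus_3
1    win       398       4  Ravi              401
3    web       270       1  Ravi              273
sort by duration_plus_3:
  device  duration  errors  user  duration_plus_3
3    web       270       1  Ravi              273
1    win       398       4  Ravi              401
value at position 0, column 'duration_plus_3' → 273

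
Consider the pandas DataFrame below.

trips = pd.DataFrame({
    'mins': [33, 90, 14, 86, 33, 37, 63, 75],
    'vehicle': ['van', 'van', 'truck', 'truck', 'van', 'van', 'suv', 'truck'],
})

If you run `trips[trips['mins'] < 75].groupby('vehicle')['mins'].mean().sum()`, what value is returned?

111.333333333

filter rows where mins < 75:
   mins vehicle
0    33     van
2    14   truck
4    33     van
5    37     van
6    63     suv
group by vehicle, mean of mins:
vehicle
suv      63.000000
truck    14.000000
van      34.333333
Name: mins, dtype: float64
Taking the sum of the resulting series gives 111.333333333.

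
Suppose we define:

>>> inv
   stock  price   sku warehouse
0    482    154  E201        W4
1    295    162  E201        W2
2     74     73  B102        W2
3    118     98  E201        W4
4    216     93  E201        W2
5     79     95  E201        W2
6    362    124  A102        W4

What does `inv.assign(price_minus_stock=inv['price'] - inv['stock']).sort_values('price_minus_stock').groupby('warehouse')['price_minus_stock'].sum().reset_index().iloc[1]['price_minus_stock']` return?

-586

add column price_minus_stock = inv['price'] - inv['stock']:
   stock  price   sku warehouse  price_minus_stock
0    482    154  E201        W4               -328
1    295    162  E201        W2               -133
2     74     73  B102        W2                 -1
3    118     98  E201        W4                -20
4    216     93  E201        W2               -123
5     79     95  E201        W2                 16
6    362    124  A102        W4               -238
sort by price_minus_stock:
   stock  price   sku warehouse  price_minus_stock
0    482    154  E201        W4               -328
6    362    124  A102        W4               -238
1    295    162  E201        W2               -133
4    216     93  E201        W2               -123
3    118     98  E201        W4                -20
2     74     73  B102        W2                 -1
5     79     95  E201        W2                 16
group by warehouse, sum of price_minus_stock:
warehouse
W2   -241
W4   -586
Name: price_minus_stock, dtype: int64
reset_index():
  warehouse  price_minus_stock
0        W2               -241
1        W4               -586
Hence -586.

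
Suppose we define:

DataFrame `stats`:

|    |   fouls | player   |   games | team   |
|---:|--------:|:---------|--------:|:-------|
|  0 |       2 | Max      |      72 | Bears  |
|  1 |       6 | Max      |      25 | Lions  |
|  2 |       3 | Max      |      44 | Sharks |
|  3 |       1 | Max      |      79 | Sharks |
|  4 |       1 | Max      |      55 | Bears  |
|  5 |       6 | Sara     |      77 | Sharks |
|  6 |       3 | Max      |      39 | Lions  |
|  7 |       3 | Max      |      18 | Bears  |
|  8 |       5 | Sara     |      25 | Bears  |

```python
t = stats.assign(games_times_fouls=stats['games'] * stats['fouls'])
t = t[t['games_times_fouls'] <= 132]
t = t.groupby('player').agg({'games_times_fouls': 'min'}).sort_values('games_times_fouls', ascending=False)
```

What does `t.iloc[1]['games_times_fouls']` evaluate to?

add column games_times_fouls = stats['games'] * stats['fouls']:
   fouls player  games    team  games_times_fouls
0      2    Max     72   Bears                144
1      6    Max     25   Lions                150
2      3    Max     44  Sharks                132
3      1    Max     79  Sharks                 79
4      1    Max     55   Bears                 55
5      6   Sara     77  Sharks                462
6      3    Max     39   Lions                117
7      3    Max     18   Bears                 54
8      5   Sara     25   Bears                125
filter rows where games_times_fouls <= 132:
   fouls player  games    team  games_times_fouls
2      3    Max     44  Sharks                132
3      1    Max     79  Sharks                 79
4      1    Max     55   Bears                 55
6      3    Max     39   Lions                117
7      3    Max     18   Bears                 54
8      5   Sara     25   Bears                125
group by player, min of games_times_fouls:
        games_times_fouls
player                   
Max                    54
Sara                  125
sort by games_times_fouls descending:
        games_times_fouls
player                   
Sara                  125
Max                    54
Taking the value at position 1, column 'games_times_fouls' gives 54.

54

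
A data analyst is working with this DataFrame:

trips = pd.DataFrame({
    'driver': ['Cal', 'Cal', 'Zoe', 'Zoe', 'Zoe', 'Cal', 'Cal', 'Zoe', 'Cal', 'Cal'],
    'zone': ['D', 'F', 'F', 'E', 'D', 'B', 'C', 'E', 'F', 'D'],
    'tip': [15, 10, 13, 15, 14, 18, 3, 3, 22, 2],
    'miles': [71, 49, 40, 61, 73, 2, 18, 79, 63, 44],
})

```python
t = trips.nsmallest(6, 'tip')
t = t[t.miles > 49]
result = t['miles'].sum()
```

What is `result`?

take 6 rows with smallest tip:
  driver zone  tip  miles
9    Cal    D    2     44
6    Cal    C    3     18
7    Zoe    E    3     79
1    Cal    F   10     49
2    Zoe    F   13     40
4    Zoe    D   14     73
filter rows where miles > 49:
  driver zone  tip  miles
7    Zoe    E    3     79
4    Zoe    D   14     73
So sum() = 152.

152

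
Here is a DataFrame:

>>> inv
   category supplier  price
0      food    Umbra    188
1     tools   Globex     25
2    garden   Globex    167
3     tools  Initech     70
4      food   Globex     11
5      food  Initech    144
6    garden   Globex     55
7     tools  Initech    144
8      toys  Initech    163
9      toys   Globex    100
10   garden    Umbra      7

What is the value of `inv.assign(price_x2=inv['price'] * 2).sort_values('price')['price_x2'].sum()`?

2148

add column price_x2 = inv['price'] * 2:
   category supplier  price  price_x2
0      food    Umbra    188       376
1     tools   Globex     25        50
2    garden   Globex    167       334
3     tools  Initech     70       140
4      food   Globex     11        22
5      food  Initech    144       288
6    garden   Globex     55       110
7     tools  Initech    144       288
8      toys  Initech    163       326
9      toys   Globex    100       200
10   garden    Umbra      7        14
sort by price:
   category supplier  price  price_x2
10   garden    Umbra      7        14
4      food   Globex     11        22
1     tools   Globex     25        50
6    garden   Globex     55       110
3     tools  Initech     70       140
9      toys   Globex    100       200
5      food  Initech    144       288
7     tools  Initech    144       288
8      toys  Initech    163       326
2    garden   Globex    167       334
0      food    Umbra    188       376
Finally, sum of column 'price_x2' = 2148.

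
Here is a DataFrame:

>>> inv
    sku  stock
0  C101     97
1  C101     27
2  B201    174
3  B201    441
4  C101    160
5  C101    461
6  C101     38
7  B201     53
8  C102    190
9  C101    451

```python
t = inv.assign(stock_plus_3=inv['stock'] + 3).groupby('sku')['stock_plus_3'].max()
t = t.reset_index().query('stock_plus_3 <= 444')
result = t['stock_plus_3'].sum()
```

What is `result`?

637

add column stock_plus_3 = inv['stock'] + 3:
    sku  stock  stock_plus_3
0  C101     97           100
1  C101     27            30
2  B201    174           177
3  B201    441           444
4  C101    160           163
5  C101    461           464
6  C101     38            41
7  B201     53            56
8  C102    190           193
9  C101    451           454
group by sku, max of stock_plus_3:
sku
B201    444
C101    464
C102    193
Name: stock_plus_3, dtype: int64
reset_index():
    sku  stock_plus_3
0  B201           444
1  C101           464
2  C102           193
filter rows where stock_plus_3 <= 444:
    sku  stock_plus_3
0  B201           444
2  C102           193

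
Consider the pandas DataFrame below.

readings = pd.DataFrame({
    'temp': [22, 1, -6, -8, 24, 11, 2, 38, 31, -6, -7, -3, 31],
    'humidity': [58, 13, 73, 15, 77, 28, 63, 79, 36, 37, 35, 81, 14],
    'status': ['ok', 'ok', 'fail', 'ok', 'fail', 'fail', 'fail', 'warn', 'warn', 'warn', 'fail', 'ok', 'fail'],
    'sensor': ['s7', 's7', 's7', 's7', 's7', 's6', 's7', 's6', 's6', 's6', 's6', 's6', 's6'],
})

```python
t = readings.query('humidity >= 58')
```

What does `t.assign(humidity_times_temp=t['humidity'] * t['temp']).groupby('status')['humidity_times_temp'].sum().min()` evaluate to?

filter rows where humidity >= 58:
    temp  humidity status sensor
0     22        58     ok     s7
2     -6        73   fail     s7
4     24        77   fail     s7
6      2        63   fail     s7
7     38        79   warn     s6
11    -3        81     ok     s6
add column humidity_times_temp = t['humidity'] * t['temp']:
    temp  humidity status sensor  humidity_times_temp
0     22        58     ok     s7                 1276
2     -6        73   fail     s7                 -438
4     24        77   fail     s7                 1848
6      2        63   fail     s7                  126
7     38        79   warn     s6                 3002
11    -3        81     ok     s6                 -243
group by status, sum of humidity_times_temp:
status
fail    1536
ok      1033
warn    3002
Name: humidity_times_temp, dtype: int64
Reading off the min of the resulting series, we get 1033.

1033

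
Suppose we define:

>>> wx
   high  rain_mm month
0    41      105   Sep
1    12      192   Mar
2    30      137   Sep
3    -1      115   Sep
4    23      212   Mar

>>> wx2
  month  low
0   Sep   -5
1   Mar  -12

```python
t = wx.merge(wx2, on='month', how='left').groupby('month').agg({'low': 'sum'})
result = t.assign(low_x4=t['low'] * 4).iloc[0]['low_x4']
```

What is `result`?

merge on 'month' (how='left') → 5 rows:
   high  rain_mm month  low
0    41      105   Sep   -5
1    12      192   Mar  -12
2    30      137   Sep   -5
3    -1      115   Sep   -5
4    23      212   Mar  -12
group by month, sum of low:
       low
month     
Mar    -24
Sep    -15
add column low_x4 = t['low'] * 4:
       low  low_x4
month             
Mar    -24     -96
Sep    -15     -60

-96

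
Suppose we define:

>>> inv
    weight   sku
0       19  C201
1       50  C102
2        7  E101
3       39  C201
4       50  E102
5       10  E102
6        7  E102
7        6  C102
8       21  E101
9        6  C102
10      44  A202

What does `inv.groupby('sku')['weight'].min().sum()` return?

83

group by sku, min of weight:
sku
A202    44
C102     6
C201    19
E101     7
E102     7
Name: weight, dtype: int64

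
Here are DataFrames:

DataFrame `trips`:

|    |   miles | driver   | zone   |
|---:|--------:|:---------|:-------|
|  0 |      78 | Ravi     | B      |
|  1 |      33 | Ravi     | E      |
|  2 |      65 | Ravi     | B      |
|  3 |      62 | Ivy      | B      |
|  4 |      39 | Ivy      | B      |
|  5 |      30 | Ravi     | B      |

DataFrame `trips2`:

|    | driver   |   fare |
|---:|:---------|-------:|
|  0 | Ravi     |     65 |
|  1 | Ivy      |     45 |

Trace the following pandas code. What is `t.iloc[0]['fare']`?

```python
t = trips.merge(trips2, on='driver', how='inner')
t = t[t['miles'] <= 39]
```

merge on 'driver' (how='inner') → 6 rows:
   miles driver zone  fare
0     78   Ravi    B    65
1     33   Ravi    E    65
2     65   Ravi    B    65
3     62    Ivy    B    45
4     39    Ivy    B    45
5     30   Ravi    B    65
filter rows where miles <= 39:
   miles driver zone  fare
1     33   Ravi    E    65
4     39    Ivy    B    45
5     30   Ravi    B    65
Hence 65.

65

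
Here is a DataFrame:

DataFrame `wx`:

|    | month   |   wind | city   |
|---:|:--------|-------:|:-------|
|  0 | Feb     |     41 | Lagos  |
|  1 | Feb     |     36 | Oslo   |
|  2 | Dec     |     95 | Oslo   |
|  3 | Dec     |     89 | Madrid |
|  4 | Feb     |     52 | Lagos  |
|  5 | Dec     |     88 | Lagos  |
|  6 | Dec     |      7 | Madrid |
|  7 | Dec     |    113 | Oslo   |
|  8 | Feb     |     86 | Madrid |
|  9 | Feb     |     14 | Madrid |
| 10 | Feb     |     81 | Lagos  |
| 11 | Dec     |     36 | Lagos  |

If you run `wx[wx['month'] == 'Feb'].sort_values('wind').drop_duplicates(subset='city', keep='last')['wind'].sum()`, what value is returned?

203

filter rows where month == 'Feb':
   month  wind    city
0    Feb    41   Lagos
1    Feb    36    Oslo
4    Feb    52   Lagos
8    Feb    86  Madrid
9    Feb    14  Madrid
10   Feb    81   Lagos
sort by wind:
   month  wind    city
9    Feb    14  Madrid
1    Feb    36    Oslo
0    Feb    41   Lagos
4    Feb    52   Lagos
10   Feb    81   Lagos
8    Feb    86  Madrid
drop duplicate city (keep=last):
   month  wind    city
1    Feb    36    Oslo
10   Feb    81   Lagos
8    Feb    86  Madrid
So sum() = 203.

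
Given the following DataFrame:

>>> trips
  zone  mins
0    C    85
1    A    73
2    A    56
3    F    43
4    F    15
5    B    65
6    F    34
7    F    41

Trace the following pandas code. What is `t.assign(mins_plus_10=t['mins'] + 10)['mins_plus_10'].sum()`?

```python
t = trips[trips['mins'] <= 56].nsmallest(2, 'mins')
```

filter rows where mins <= 56:
  zone  mins
2    A    56
3    F    43
4    F    15
6    F    34
7    F    41
take 2 rows with smallest mins:
  zone  mins
4    F    15
6    F    34
add column mins_plus_10 = t['mins'] + 10:
  zone  mins  mins_plus_10
4    F    15            25
6    F    34            44

69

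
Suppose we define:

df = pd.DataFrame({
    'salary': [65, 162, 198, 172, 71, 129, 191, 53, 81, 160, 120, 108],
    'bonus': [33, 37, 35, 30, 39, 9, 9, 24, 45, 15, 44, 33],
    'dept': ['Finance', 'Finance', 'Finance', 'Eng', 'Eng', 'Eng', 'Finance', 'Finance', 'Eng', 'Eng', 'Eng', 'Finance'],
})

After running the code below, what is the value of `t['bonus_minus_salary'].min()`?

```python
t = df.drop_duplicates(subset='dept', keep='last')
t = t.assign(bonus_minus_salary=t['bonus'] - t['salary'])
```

-76

drop duplicate dept (keep=last):
    salary  bonus     dept
10     120     44      Eng
11     108     33  Finance
add column bonus_minus_salary = t['bonus'] - t['salary']:
    salary  bonus     dept  bonus_minus_salary
10     120     44      Eng                 -76
11     108     33  Finance                 -75
Finally, min of column 'bonus_minus_salary' = -76.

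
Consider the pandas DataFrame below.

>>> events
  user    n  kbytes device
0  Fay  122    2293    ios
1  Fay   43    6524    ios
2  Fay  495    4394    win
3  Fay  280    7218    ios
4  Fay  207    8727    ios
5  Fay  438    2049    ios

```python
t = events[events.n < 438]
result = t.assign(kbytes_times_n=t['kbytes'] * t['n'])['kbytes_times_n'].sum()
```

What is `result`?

filter rows where n < 438:
  user    n  kbytes device
0  Fay  122    2293    ios
1  Fay   43    6524    ios
3  Fay  280    7218    ios
4  Fay  207    8727    ios
add column kbytes_times_n = t['kbytes'] * t['n']:
  user    n  kbytes device  kbytes_times_n
0  Fay  122    2293    ios          279746
1  Fay   43    6524    ios          280532
3  Fay  280    7218    ios         2021040
4  Fay  207    8727    ios         1806489
The sum of column 'kbytes_times_n' is 4387807.

4387807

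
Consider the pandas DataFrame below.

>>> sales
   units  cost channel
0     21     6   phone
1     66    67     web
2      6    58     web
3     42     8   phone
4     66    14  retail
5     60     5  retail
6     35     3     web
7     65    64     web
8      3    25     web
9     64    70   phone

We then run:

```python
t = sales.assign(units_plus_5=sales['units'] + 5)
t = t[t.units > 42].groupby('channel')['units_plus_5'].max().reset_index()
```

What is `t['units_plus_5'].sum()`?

add column units_plus_5 = sales['units'] + 5:
   units  cost channel  units_plus_5
0     21     6   phone            26
1     66    67     web            71
2      6    58     web            11
3     42     8   phone            47
4     66    14  retail            71
5     60     5  retail            65
6     35     3     web            40
7     65    64     web            70
8      3    25     web             8
9     64    70   phone            69
filter rows where units > 42:
   units  cost channel  units_plus_5
1     66    67     web            71
4     66    14  retail            71
5     60     5  retail            65
7     65    64     web            70
9     64    70   phone            69
group by channel, max of units_plus_5:
channel
phone     69
retail    71
web       71
Name: units_plus_5, dtype: int64
reset_index():
  channel  units_plus_5
0   phone            69
1  retail            71
2     web            71
Finally, sum of column 'units_plus_5' = 211.

211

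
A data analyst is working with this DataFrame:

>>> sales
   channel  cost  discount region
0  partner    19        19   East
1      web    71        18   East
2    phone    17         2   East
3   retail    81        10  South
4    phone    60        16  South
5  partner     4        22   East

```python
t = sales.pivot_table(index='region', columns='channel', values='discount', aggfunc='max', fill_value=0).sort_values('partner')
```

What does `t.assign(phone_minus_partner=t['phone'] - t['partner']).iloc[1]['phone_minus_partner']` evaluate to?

pivot: rows=region, cols=channel, max(discount):
channel  partner  phone  retail  web
region                              
East          22      2       0   18
South          0     16      10    0
sort by partner:
channel  partner  phone  retail  web
region                              
South          0     16      10    0
East          22      2       0   18
add column phone_minus_partner = t['phone'] - t['partner']:
channel  partner  phone  retail  web  phone_minus_partner
region                                                   
South          0     16      10    0                   16
East          22      2       0   18                  -20

-20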